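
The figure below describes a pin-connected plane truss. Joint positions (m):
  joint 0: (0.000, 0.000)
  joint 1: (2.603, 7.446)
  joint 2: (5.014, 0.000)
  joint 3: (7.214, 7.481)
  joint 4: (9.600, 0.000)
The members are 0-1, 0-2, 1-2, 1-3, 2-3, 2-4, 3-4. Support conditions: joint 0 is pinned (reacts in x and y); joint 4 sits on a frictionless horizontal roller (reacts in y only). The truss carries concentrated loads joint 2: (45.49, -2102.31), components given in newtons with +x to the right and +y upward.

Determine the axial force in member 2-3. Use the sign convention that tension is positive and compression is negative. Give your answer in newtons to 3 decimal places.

N=5 nodes, M=7 members, R=3 reactions → 2N=10, M+R=10
member 0 (0-1): L=7.8879, (cx,cy)=(0.3300,0.9440)
member 1 (0-2): L=5.0140, (cx,cy)=(1.0000,0.0000)
member 2 (1-2): L=7.8266, (cx,cy)=(0.3081,-0.9514)
member 3 (1-3): L=4.6111, (cx,cy)=(1.0000,0.0076)
member 4 (2-3): L=7.7978, (cx,cy)=(0.2821,0.9594)
member 5 (2-4): L=4.5860, (cx,cy)=(1.0000,0.0000)
member 6 (3-4): L=7.8523, (cx,cy)=(0.3039,-0.9527)
solve A·x = −loads:
  F[0-1] = -1063.8892 N (compression)
  F[0-2] = +396.5737 N (tension)
  F[1-2] = +1050.2441 N (tension)
  F[1-3] = -674.6325 N (compression)
  F[2-3] = +1149.8516 N (tension)
  F[2-4] = +350.2036 N (tension)
  F[3-4] = -1152.5139 N (compression)
  Rx@0 = -45.4900 N
  Ry@0 = +1004.2910 N
  Ry@4 = +1098.0190 N

1149.852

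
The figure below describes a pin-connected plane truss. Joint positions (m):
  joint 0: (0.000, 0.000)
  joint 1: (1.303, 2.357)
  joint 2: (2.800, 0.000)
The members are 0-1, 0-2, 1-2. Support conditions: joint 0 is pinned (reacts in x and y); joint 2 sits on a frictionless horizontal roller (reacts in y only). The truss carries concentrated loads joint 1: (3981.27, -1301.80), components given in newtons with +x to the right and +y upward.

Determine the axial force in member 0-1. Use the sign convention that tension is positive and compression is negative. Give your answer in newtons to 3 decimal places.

3034.124

N=3 nodes, M=3 members, R=3 reactions → 2N=6, M+R=6
member 0 (0-1): L=2.6932, (cx,cy)=(0.4838,0.8752)
member 1 (0-2): L=2.8000, (cx,cy)=(1.0000,0.0000)
member 2 (1-2): L=2.7922, (cx,cy)=(0.5361,-0.8441)
solve A·x = −loads:
  F[0-1] = +3034.1242 N (tension)
  F[0-2] = +2513.3202 N (tension)
  F[1-2] = -4687.8606 N (compression)
  Rx@0 = -3981.2700 N
  Ry@0 = -2655.3781 N
  Ry@2 = +3957.1781 N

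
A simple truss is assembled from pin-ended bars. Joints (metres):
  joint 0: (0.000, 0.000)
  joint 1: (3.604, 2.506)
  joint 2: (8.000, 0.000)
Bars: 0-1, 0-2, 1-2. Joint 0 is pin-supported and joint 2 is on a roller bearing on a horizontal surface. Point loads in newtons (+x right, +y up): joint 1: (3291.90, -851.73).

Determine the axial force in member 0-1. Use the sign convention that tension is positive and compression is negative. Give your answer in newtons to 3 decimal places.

986.462

N=3 nodes, M=3 members, R=3 reactions → 2N=6, M+R=6
member 0 (0-1): L=4.3896, (cx,cy)=(0.8210,0.5709)
member 1 (0-2): L=8.0000, (cx,cy)=(1.0000,0.0000)
member 2 (1-2): L=5.0601, (cx,cy)=(0.8688,-0.4952)
solve A·x = −loads:
  F[0-1] = +986.4617 N (tension)
  F[0-2] = +2481.9894 N (tension)
  F[1-2] = -2856.9548 N (compression)
  Rx@0 = -3291.9000 N
  Ry@0 = -563.1620 N
  Ry@2 = +1414.8920 N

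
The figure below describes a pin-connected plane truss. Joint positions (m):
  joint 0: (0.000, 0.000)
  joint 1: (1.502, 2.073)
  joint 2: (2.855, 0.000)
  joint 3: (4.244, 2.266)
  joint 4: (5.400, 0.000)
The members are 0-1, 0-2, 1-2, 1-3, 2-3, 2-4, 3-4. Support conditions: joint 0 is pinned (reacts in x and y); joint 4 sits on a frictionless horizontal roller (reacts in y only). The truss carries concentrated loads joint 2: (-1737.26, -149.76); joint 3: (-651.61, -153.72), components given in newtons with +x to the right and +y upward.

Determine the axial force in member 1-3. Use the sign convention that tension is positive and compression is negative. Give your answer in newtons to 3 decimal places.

N=5 nodes, M=7 members, R=3 reactions → 2N=10, M+R=10
member 0 (0-1): L=2.5599, (cx,cy)=(0.5867,0.8098)
member 1 (0-2): L=2.8550, (cx,cy)=(1.0000,0.0000)
member 2 (1-2): L=2.4755, (cx,cy)=(0.5466,-0.8374)
member 3 (1-3): L=2.7488, (cx,cy)=(0.9975,0.0702)
member 4 (2-3): L=2.6578, (cx,cy)=(0.5226,0.8526)
member 5 (2-4): L=2.5450, (cx,cy)=(1.0000,0.0000)
member 6 (3-4): L=2.5438, (cx,cy)=(0.4544,-0.8908)
solve A·x = −loads:
  F[0-1] = -465.4631 N (compression)
  F[0-2] = -2115.7685 N (compression)
  F[1-2] = +408.3865 N (tension)
  F[1-3] = -497.5385 N (compression)
  F[2-3] = -225.4702 N (compression)
  F[2-4] = -37.4673 N (compression)
  F[3-4] = +82.4486 N (tension)
  Rx@0 = +2388.8700 N
  Ry@0 = +376.9237 N
  Ry@4 = -73.4437 N

-497.539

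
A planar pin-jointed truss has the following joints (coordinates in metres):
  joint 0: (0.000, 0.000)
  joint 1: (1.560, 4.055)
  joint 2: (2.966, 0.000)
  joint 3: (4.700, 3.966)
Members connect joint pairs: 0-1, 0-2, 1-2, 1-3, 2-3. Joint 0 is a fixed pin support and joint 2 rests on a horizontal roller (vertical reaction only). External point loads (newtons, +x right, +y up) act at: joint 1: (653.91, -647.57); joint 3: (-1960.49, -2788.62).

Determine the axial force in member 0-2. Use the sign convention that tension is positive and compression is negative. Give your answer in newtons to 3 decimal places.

-1151.099

N=4 nodes, M=5 members, R=3 reactions → 2N=8, M+R=8
member 0 (0-1): L=4.3447, (cx,cy)=(0.3591,0.9333)
member 1 (0-2): L=2.9660, (cx,cy)=(1.0000,0.0000)
member 2 (1-2): L=4.2918, (cx,cy)=(0.3276,-0.9448)
member 3 (1-3): L=3.1413, (cx,cy)=(0.9996,-0.0283)
member 4 (2-3): L=4.3285, (cx,cy)=(0.4006,0.9163)
solve A·x = −loads:
  F[0-1] = -433.0280 N (compression)
  F[0-2] = -1151.0986 N (compression)
  F[1-2] = -235.6700 N (compression)
  F[1-3] = -732.4803 N (compression)
  F[2-3] = -3066.1551 N (compression)
  Rx@0 = +1306.5800 N
  Ry@0 = +404.1519 N
  Ry@2 = +3032.0381 N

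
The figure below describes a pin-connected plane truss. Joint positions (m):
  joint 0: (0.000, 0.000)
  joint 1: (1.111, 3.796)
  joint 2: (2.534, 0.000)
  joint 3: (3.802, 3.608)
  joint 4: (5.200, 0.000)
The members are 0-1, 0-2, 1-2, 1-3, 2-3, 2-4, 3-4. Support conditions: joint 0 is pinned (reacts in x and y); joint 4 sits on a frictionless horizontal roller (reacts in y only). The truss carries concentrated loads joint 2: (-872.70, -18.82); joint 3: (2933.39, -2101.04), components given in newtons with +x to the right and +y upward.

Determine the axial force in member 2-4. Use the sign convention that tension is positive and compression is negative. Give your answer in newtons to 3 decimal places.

N=5 nodes, M=7 members, R=3 reactions → 2N=10, M+R=10
member 0 (0-1): L=3.9552, (cx,cy)=(0.2809,0.9597)
member 1 (0-2): L=2.5340, (cx,cy)=(1.0000,0.0000)
member 2 (1-2): L=4.0540, (cx,cy)=(0.3510,-0.9364)
member 3 (1-3): L=2.6976, (cx,cy)=(0.9976,-0.0697)
member 4 (2-3): L=3.8243, (cx,cy)=(0.3316,0.9434)
member 5 (2-4): L=2.6660, (cx,cy)=(1.0000,0.0000)
member 6 (3-4): L=3.8694, (cx,cy)=(0.3613,-0.9325)
solve A·x = −loads:
  F[0-1] = +1522.0970 N (tension)
  F[0-2] = +1633.1435 N (tension)
  F[1-2] = -1634.7979 N (compression)
  F[1-3] = +1003.8264 N (tension)
  F[2-3] = +1642.5059 N (tension)
  F[2-4] = +1387.4127 N (tension)
  F[3-4] = -3840.0722 N (compression)
  Rx@0 = -2060.6900 N
  Ry@0 = -1460.8160 N
  Ry@4 = +3580.6760 N

1387.413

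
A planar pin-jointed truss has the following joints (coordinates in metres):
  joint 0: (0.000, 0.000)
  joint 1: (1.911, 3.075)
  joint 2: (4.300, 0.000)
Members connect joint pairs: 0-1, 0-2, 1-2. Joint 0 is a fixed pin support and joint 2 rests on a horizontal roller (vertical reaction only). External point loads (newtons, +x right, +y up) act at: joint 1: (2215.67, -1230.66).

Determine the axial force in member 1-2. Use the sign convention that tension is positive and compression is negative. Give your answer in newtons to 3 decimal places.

N=3 nodes, M=3 members, R=3 reactions → 2N=6, M+R=6
member 0 (0-1): L=3.6204, (cx,cy)=(0.5278,0.8493)
member 1 (0-2): L=4.3000, (cx,cy)=(1.0000,0.0000)
member 2 (1-2): L=3.8940, (cx,cy)=(0.6135,-0.7897)
solve A·x = −loads:
  F[0-1] = +1060.4987 N (tension)
  F[0-2] = +1655.8993 N (tension)
  F[1-2] = -2699.0416 N (compression)
  Rx@0 = -2215.6700 N
  Ry@0 = -900.7299 N
  Ry@2 = +2131.3899 N

-2699.042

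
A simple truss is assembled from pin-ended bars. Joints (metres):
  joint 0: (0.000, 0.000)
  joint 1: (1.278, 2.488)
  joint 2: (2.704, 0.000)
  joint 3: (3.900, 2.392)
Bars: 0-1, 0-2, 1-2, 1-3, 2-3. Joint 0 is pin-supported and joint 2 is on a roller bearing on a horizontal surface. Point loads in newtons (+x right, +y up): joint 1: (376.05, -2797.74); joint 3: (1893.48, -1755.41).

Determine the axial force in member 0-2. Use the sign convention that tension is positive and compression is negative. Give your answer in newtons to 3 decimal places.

N=4 nodes, M=5 members, R=3 reactions → 2N=8, M+R=8
member 0 (0-1): L=2.7970, (cx,cy)=(0.4569,0.8895)
member 1 (0-2): L=2.7040, (cx,cy)=(1.0000,0.0000)
member 2 (1-2): L=2.8677, (cx,cy)=(0.4973,-0.8676)
member 3 (1-3): L=2.6238, (cx,cy)=(0.9993,-0.0366)
member 4 (2-3): L=2.6743, (cx,cy)=(0.4472,0.8944)
solve A·x = −loads:
  F[0-1] = +1486.2171 N (tension)
  F[0-2] = +1590.4600 N (tension)
  F[1-2] = -4863.2927 N (compression)
  F[1-3] = +2723.1894 N (tension)
  F[2-3] = -1851.2092 N (compression)
  Rx@0 = -2269.5300 N
  Ry@0 = -1322.0080 N
  Ry@2 = +5875.1580 N

1590.460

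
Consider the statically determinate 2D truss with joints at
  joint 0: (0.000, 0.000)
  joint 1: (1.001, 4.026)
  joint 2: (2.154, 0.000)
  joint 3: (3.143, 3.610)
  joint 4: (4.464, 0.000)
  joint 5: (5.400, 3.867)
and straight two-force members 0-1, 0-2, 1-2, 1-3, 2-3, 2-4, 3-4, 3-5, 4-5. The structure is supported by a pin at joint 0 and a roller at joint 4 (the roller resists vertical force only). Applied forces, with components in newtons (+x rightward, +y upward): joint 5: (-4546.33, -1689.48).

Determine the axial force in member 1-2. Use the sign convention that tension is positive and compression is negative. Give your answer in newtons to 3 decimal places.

N=6 nodes, M=9 members, R=3 reactions → 2N=12, M+R=12
member 0 (0-1): L=4.1486, (cx,cy)=(0.2413,0.9705)
member 1 (0-2): L=2.1540, (cx,cy)=(1.0000,0.0000)
member 2 (1-2): L=4.1878, (cx,cy)=(0.2753,-0.9614)
member 3 (1-3): L=2.1820, (cx,cy)=(0.9817,-0.1906)
member 4 (2-3): L=3.7430, (cx,cy)=(0.2642,0.9645)
member 5 (2-4): L=2.3100, (cx,cy)=(1.0000,0.0000)
member 6 (3-4): L=3.8441, (cx,cy)=(0.3436,-0.9391)
member 7 (3-5): L=2.2716, (cx,cy)=(0.9936,0.1131)
member 8 (4-5): L=3.9787, (cx,cy)=(0.2353,0.9719)
solve A·x = −loads:
  F[0-1] = -3693.1941 N (compression)
  F[0-2] = -3655.2079 N (compression)
  F[1-2] = +4138.3551 N (tension)
  F[1-3] = -2068.4339 N (compression)
  F[2-3] = -4125.0168 N (compression)
  F[2-4] = -1425.9024 N (compression)
  F[3-4] = +3300.6103 N (tension)
  F[3-5] = -4282.1534 N (compression)
  F[4-5] = -1239.8073 N (compression)
  Rx@0 = +4546.3300 N
  Ry@0 = +3584.0737 N
  Ry@4 = -1894.5937 N

4138.355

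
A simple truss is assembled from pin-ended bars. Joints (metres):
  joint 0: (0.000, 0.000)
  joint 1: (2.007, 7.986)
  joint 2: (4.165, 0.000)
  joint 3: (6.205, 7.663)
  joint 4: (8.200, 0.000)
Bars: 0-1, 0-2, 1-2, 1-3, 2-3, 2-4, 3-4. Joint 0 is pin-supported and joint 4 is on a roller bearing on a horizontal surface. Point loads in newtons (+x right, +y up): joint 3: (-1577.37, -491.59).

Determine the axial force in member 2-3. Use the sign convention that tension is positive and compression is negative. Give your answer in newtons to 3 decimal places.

-1716.760

N=5 nodes, M=7 members, R=3 reactions → 2N=10, M+R=10
member 0 (0-1): L=8.2343, (cx,cy)=(0.2437,0.9698)
member 1 (0-2): L=4.1650, (cx,cy)=(1.0000,0.0000)
member 2 (1-2): L=8.2724, (cx,cy)=(0.2609,-0.9654)
member 3 (1-3): L=4.2104, (cx,cy)=(0.9971,-0.0767)
member 4 (2-3): L=7.9299, (cx,cy)=(0.2573,0.9663)
member 5 (2-4): L=4.0350, (cx,cy)=(1.0000,0.0000)
member 6 (3-4): L=7.9184, (cx,cy)=(0.2519,-0.9677)
solve A·x = −loads:
  F[0-1] = -1643.2287 N (compression)
  F[0-2] = -1176.8567 N (compression)
  F[1-2] = +1718.4828 N (tension)
  F[1-3] = -851.3165 N (compression)
  F[2-3] = -1716.7600 N (compression)
  F[2-4] = -286.9181 N (compression)
  F[3-4] = +1138.8179 N (tension)
  Rx@0 = +1577.3700 N
  Ry@0 = +1593.6718 N
  Ry@4 = -1102.0818 N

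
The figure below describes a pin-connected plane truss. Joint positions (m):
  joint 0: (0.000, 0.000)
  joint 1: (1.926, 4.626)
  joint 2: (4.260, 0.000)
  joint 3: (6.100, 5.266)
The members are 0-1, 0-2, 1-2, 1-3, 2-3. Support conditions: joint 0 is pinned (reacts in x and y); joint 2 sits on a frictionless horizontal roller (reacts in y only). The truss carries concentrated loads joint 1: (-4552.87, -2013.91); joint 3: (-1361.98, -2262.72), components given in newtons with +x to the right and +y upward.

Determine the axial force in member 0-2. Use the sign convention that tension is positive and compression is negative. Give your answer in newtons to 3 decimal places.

-3102.992

N=4 nodes, M=5 members, R=3 reactions → 2N=8, M+R=8
member 0 (0-1): L=5.0109, (cx,cy)=(0.3844,0.9232)
member 1 (0-2): L=4.2600, (cx,cy)=(1.0000,0.0000)
member 2 (1-2): L=5.1815, (cx,cy)=(0.4505,-0.8928)
member 3 (1-3): L=4.2228, (cx,cy)=(0.9884,0.1516)
member 4 (2-3): L=5.5782, (cx,cy)=(0.3299,0.9440)
solve A·x = −loads:
  F[0-1] = -7315.6822 N (compression)
  F[0-2] = -3102.9921 N (compression)
  F[1-2] = +5205.2396 N (tension)
  F[1-3] = -610.7590 N (compression)
  F[2-3] = -2298.8153 N (compression)
  Rx@0 = +5914.8500 N
  Ry@0 = +6753.7147 N
  Ry@2 = -2477.0847 N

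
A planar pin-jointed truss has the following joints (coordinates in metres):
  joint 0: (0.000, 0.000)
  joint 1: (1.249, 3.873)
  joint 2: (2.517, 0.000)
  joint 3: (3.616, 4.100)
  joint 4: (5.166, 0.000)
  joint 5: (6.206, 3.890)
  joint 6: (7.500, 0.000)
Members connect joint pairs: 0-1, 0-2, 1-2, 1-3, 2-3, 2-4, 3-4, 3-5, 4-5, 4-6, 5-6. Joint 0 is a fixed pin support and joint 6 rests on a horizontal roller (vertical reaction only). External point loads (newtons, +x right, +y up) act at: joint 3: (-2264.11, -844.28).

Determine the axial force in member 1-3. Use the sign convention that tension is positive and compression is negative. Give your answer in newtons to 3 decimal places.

-1060.221

N=7 nodes, M=11 members, R=3 reactions → 2N=14, M+R=14
member 0 (0-1): L=4.0694, (cx,cy)=(0.3069,0.9517)
member 1 (0-2): L=2.5170, (cx,cy)=(1.0000,0.0000)
member 2 (1-2): L=4.0753, (cx,cy)=(0.3111,-0.9504)
member 3 (1-3): L=2.3779, (cx,cy)=(0.9954,0.0955)
member 4 (2-3): L=4.2447, (cx,cy)=(0.2589,0.9659)
member 5 (2-4): L=2.6490, (cx,cy)=(1.0000,0.0000)
member 6 (3-4): L=4.3832, (cx,cy)=(0.3536,-0.9354)
member 7 (3-5): L=2.5985, (cx,cy)=(0.9967,-0.0808)
member 8 (4-5): L=4.0266, (cx,cy)=(0.2583,0.9661)
member 9 (4-6): L=2.3340, (cx,cy)=(1.0000,0.0000)
member 10 (5-6): L=4.0996, (cx,cy)=(0.3156,-0.9489)
solve A·x = −loads:
  F[0-1] = -1759.8802 N (compression)
  F[0-2] = -1723.9609 N (compression)
  F[1-2] = +1655.9202 N (tension)
  F[1-3] = -1060.2206 N (compression)
  F[2-3] = -1629.2806 N (compression)
  F[2-4] = -786.8964 N (compression)
  F[3-4] = +845.7503 N (tension)
  F[3-5] = +489.4211 N (tension)
  F[4-5] = -818.8900 N (compression)
  F[4-6] = -276.3165 N (compression)
  F[5-6] = +875.4104 N (tension)
  Rx@0 = +2264.1100 N
  Ry@0 = +1674.9379 N
  Ry@6 = -830.6579 N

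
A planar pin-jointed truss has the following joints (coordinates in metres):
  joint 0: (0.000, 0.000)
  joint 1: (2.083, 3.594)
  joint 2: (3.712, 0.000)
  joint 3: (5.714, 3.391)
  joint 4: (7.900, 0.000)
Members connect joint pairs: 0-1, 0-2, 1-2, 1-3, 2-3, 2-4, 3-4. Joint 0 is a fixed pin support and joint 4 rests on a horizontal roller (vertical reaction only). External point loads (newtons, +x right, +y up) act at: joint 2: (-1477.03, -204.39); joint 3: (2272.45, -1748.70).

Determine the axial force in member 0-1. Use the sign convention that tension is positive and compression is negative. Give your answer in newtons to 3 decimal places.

442.902

N=5 nodes, M=7 members, R=3 reactions → 2N=10, M+R=10
member 0 (0-1): L=4.1540, (cx,cy)=(0.5014,0.8652)
member 1 (0-2): L=3.7120, (cx,cy)=(1.0000,0.0000)
member 2 (1-2): L=3.9459, (cx,cy)=(0.4128,-0.9108)
member 3 (1-3): L=3.6367, (cx,cy)=(0.9984,-0.0558)
member 4 (2-3): L=3.9379, (cx,cy)=(0.5084,0.8611)
member 5 (2-4): L=4.1880, (cx,cy)=(1.0000,0.0000)
member 6 (3-4): L=4.0345, (cx,cy)=(0.5418,-0.8405)
solve A·x = −loads:
  F[0-1] = +442.9019 N (tension)
  F[0-2] = +573.3294 N (tension)
  F[1-2] = -445.6439 N (compression)
  F[1-3] = +406.6994 N (tension)
  F[2-3] = +708.7093 N (tension)
  F[2-4] = +1506.0800 N (tension)
  F[3-4] = -2779.6584 N (compression)
  Rx@0 = -795.4200 N
  Ry@0 = -383.1942 N
  Ry@4 = +2336.2842 N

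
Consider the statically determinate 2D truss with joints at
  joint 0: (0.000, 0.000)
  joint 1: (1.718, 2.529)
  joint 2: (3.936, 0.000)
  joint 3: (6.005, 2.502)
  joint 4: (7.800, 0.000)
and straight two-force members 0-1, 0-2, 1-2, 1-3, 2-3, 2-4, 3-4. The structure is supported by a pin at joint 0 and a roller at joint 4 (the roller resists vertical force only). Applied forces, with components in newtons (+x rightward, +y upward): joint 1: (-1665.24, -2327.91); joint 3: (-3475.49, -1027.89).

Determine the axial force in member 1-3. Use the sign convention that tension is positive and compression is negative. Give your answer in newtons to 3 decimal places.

-2073.167

N=5 nodes, M=7 members, R=3 reactions → 2N=10, M+R=10
member 0 (0-1): L=3.0573, (cx,cy)=(0.5619,0.8272)
member 1 (0-2): L=3.9360, (cx,cy)=(1.0000,0.0000)
member 2 (1-2): L=3.3638, (cx,cy)=(0.6594,-0.7518)
member 3 (1-3): L=4.2871, (cx,cy)=(1.0000,-0.0063)
member 4 (2-3): L=3.2467, (cx,cy)=(0.6373,0.7706)
member 5 (2-4): L=3.8640, (cx,cy)=(1.0000,0.0000)
member 6 (3-4): L=3.0793, (cx,cy)=(0.5829,-0.8125)
solve A·x = −loads:
  F[0-1] = -4480.8093 N (compression)
  F[0-2] = -2622.8501 N (compression)
  F[1-2] = +1850.9967 N (tension)
  F[1-3] = -2073.1673 N (compression)
  F[2-3] = -1805.7971 N (compression)
  F[2-4] = -251.5810 N (compression)
  F[3-4] = +431.5827 N (tension)
  Rx@0 = +5140.7300 N
  Ry@0 = +3706.4717 N
  Ry@4 = -350.6717 N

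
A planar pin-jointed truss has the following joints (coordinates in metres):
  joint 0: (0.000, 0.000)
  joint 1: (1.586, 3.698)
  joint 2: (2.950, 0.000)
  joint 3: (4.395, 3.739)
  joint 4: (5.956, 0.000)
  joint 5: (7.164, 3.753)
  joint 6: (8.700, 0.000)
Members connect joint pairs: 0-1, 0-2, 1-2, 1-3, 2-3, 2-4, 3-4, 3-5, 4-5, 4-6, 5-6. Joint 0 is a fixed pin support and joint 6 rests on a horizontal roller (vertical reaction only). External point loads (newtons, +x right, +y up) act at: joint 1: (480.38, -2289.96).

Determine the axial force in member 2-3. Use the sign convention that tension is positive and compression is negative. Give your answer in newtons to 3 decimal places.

681.499

N=7 nodes, M=11 members, R=3 reactions → 2N=14, M+R=14
member 0 (0-1): L=4.0238, (cx,cy)=(0.3942,0.9190)
member 1 (0-2): L=2.9500, (cx,cy)=(1.0000,0.0000)
member 2 (1-2): L=3.9415, (cx,cy)=(0.3461,-0.9382)
member 3 (1-3): L=2.8093, (cx,cy)=(0.9999,0.0146)
member 4 (2-3): L=4.0085, (cx,cy)=(0.3605,0.9328)
member 5 (2-4): L=3.0060, (cx,cy)=(1.0000,0.0000)
member 6 (3-4): L=4.0518, (cx,cy)=(0.3853,-0.9228)
member 7 (3-5): L=2.7690, (cx,cy)=(1.0000,0.0051)
member 8 (4-5): L=3.9426, (cx,cy)=(0.3064,0.9519)
member 9 (4-6): L=2.7440, (cx,cy)=(1.0000,0.0000)
member 10 (5-6): L=4.0552, (cx,cy)=(0.3788,-0.9255)
solve A·x = −loads:
  F[0-1] = -1815.2745 N (compression)
  F[0-2] = +1195.8872 N (tension)
  F[1-2] = -677.5422 N (compression)
  F[1-3] = -961.5207 N (compression)
  F[2-3] = +681.4991 N (tension)
  F[2-4] = +715.7494 N (tension)
  F[3-4] = -676.1417 N (compression)
  F[3-5] = -455.2623 N (compression)
  F[4-5] = +655.4733 N (tension)
  F[4-6] = +254.4227 N (tension)
  F[5-6] = -671.6955 N (compression)
  Rx@0 = -480.3800 N
  Ry@0 = +1668.3138 N
  Ry@6 = +621.6462 N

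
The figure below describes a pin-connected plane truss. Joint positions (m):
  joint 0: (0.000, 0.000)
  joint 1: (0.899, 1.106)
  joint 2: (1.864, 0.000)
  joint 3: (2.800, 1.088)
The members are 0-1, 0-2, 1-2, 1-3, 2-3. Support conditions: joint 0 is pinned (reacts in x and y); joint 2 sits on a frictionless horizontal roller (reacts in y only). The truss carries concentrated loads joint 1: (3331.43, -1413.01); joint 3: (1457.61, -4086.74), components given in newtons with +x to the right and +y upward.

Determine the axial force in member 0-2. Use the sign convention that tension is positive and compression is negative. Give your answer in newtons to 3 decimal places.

1417.295

N=4 nodes, M=5 members, R=3 reactions → 2N=8, M+R=8
member 0 (0-1): L=1.4253, (cx,cy)=(0.6308,0.7760)
member 1 (0-2): L=1.8640, (cx,cy)=(1.0000,0.0000)
member 2 (1-2): L=1.4678, (cx,cy)=(0.6574,-0.7535)
member 3 (1-3): L=1.9011, (cx,cy)=(1.0000,-0.0095)
member 4 (2-3): L=1.4352, (cx,cy)=(0.6522,0.7581)
solve A·x = −loads:
  F[0-1] = +5345.6032 N (tension)
  F[0-2] = +1417.2949 N (tension)
  F[1-2] = -7442.3322 N (compression)
  F[1-3] = +4933.4441 N (tension)
  F[2-3] = -5329.3263 N (compression)
  Rx@0 = -4789.0400 N
  Ry@0 = -4148.1090 N
  Ry@2 = +9647.8590 N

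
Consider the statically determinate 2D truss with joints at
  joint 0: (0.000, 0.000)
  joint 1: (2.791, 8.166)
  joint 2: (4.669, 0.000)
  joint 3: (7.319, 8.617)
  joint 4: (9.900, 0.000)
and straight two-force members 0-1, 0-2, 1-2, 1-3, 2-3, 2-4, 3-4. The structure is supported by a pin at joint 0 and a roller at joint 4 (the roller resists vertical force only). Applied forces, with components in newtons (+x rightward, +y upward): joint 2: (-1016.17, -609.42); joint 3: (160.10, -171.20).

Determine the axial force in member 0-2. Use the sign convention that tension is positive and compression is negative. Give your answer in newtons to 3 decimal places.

N=5 nodes, M=7 members, R=3 reactions → 2N=10, M+R=10
member 0 (0-1): L=8.6298, (cx,cy)=(0.3234,0.9463)
member 1 (0-2): L=4.6690, (cx,cy)=(1.0000,0.0000)
member 2 (1-2): L=8.3792, (cx,cy)=(0.2241,-0.9746)
member 3 (1-3): L=4.5504, (cx,cy)=(0.9951,0.0991)
member 4 (2-3): L=9.0153, (cx,cy)=(0.2939,0.9558)
member 5 (2-4): L=5.2310, (cx,cy)=(1.0000,0.0000)
member 6 (3-4): L=8.9952, (cx,cy)=(0.2869,-0.9580)
solve A·x = −loads:
  F[0-1] = -240.1979 N (compression)
  F[0-2] = -778.3865 N (compression)
  F[1-2] = +220.2379 N (tension)
  F[1-3] = -127.6735 N (compression)
  F[2-3] = +413.0318 N (tension)
  F[2-4] = +165.7360 N (tension)
  F[3-4] = -577.6189 N (compression)
  Rx@0 = +856.0700 N
  Ry@0 = +227.2890 N
  Ry@4 = +553.3310 N

-778.386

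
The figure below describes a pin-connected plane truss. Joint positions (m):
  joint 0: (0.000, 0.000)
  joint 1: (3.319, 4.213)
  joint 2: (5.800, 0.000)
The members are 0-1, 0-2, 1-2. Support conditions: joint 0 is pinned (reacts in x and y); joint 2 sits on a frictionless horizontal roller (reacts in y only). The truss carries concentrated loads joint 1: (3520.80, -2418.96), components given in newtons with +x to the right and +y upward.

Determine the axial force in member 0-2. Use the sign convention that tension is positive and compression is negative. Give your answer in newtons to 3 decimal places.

N=3 nodes, M=3 members, R=3 reactions → 2N=6, M+R=6
member 0 (0-1): L=5.3633, (cx,cy)=(0.6188,0.7855)
member 1 (0-2): L=5.8000, (cx,cy)=(1.0000,0.0000)
member 2 (1-2): L=4.8892, (cx,cy)=(0.5074,-0.8617)
solve A·x = −loads:
  F[0-1] = +1938.4632 N (tension)
  F[0-2] = +2321.2133 N (tension)
  F[1-2] = -4574.3586 N (compression)
  Rx@0 = -3520.8000 N
  Ry@0 = -1522.7053 N
  Ry@2 = +3941.6653 N

2321.213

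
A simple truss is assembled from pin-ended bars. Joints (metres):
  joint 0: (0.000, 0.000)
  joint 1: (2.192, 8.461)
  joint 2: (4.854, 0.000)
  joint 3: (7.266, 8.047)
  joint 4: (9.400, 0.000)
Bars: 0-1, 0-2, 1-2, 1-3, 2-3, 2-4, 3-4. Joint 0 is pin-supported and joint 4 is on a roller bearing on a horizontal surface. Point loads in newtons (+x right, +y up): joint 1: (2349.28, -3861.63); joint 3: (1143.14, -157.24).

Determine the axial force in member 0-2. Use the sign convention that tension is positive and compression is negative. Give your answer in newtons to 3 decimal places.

3467.452

N=5 nodes, M=7 members, R=3 reactions → 2N=10, M+R=10
member 0 (0-1): L=8.7403, (cx,cy)=(0.2508,0.9680)
member 1 (0-2): L=4.8540, (cx,cy)=(1.0000,0.0000)
member 2 (1-2): L=8.8699, (cx,cy)=(0.3001,-0.9539)
member 3 (1-3): L=5.0909, (cx,cy)=(0.9967,-0.0813)
member 4 (2-3): L=8.4007, (cx,cy)=(0.2871,0.9579)
member 5 (2-4): L=4.5460, (cx,cy)=(1.0000,0.0000)
member 6 (3-4): L=8.3252, (cx,cy)=(0.2563,-0.9666)
solve A·x = −loads:
  F[0-1] = +99.5569 N (tension)
  F[0-2] = +3467.4520 N (tension)
  F[1-2] = -4054.5484 N (compression)
  F[1-3] = -1111.1541 N (compression)
  F[2-3] = +4037.6486 N (tension)
  F[2-4] = +1091.3301 N (tension)
  F[3-4] = -4257.4927 N (compression)
  Rx@0 = -3492.4200 N
  Ry@0 = -96.3752 N
  Ry@4 = +4115.2452 N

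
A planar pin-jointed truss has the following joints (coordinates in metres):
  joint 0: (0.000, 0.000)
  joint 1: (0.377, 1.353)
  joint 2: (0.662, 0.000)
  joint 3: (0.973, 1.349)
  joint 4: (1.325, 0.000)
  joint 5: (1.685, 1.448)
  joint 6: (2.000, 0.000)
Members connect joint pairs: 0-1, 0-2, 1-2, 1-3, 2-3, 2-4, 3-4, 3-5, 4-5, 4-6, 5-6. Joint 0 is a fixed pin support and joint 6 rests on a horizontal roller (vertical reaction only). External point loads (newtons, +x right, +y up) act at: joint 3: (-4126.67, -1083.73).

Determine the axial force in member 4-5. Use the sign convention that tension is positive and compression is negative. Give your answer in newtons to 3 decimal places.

-2480.977

N=7 nodes, M=11 members, R=3 reactions → 2N=14, M+R=14
member 0 (0-1): L=1.4045, (cx,cy)=(0.2684,0.9633)
member 1 (0-2): L=0.6620, (cx,cy)=(1.0000,0.0000)
member 2 (1-2): L=1.3827, (cx,cy)=(0.2061,-0.9785)
member 3 (1-3): L=0.5960, (cx,cy)=(1.0000,-0.0067)
member 4 (2-3): L=1.3844, (cx,cy)=(0.2246,0.9744)
member 5 (2-4): L=0.6630, (cx,cy)=(1.0000,0.0000)
member 6 (3-4): L=1.3942, (cx,cy)=(0.2525,-0.9676)
member 7 (3-5): L=0.7188, (cx,cy)=(0.9905,0.1377)
member 8 (4-5): L=1.4921, (cx,cy)=(0.2413,0.9705)
member 9 (4-6): L=0.6750, (cx,cy)=(1.0000,0.0000)
member 10 (5-6): L=1.4819, (cx,cy)=(0.2126,-0.9771)
solve A·x = −loads:
  F[0-1] = -3467.1675 N (compression)
  F[0-2] = -3196.0305 N (compression)
  F[1-2] = +3424.4515 N (tension)
  F[1-3] = -1636.5237 N (compression)
  F[2-3] = -3438.8139 N (compression)
  F[2-4] = -1717.6588 N (compression)
  F[3-4] = +2488.2974 N (tension)
  F[3-5] = +1099.8935 N (tension)
  F[4-5] = -2480.9769 N (compression)
  F[4-6] = -490.8179 N (compression)
  F[5-6] = +2308.9738 N (tension)
  Rx@0 = +4126.6700 N
  Ry@0 = +3339.9343 N
  Ry@6 = -2256.2043 N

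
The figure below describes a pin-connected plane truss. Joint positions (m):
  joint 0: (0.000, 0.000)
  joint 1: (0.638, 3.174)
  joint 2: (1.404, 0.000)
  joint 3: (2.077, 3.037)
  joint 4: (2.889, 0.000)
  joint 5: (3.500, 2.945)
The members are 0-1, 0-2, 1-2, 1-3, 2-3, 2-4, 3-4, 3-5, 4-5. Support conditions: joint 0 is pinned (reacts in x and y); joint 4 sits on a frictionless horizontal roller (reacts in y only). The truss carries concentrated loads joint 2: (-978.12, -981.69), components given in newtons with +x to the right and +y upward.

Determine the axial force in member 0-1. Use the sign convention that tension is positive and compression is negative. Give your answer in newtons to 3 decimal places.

-514.700

N=6 nodes, M=9 members, R=3 reactions → 2N=12, M+R=12
member 0 (0-1): L=3.2375, (cx,cy)=(0.1971,0.9804)
member 1 (0-2): L=1.4040, (cx,cy)=(1.0000,0.0000)
member 2 (1-2): L=3.2651, (cx,cy)=(0.2346,-0.9721)
member 3 (1-3): L=1.4455, (cx,cy)=(0.9955,-0.0948)
member 4 (2-3): L=3.1107, (cx,cy)=(0.2164,0.9763)
member 5 (2-4): L=1.4850, (cx,cy)=(1.0000,0.0000)
member 6 (3-4): L=3.1437, (cx,cy)=(0.2583,-0.9661)
member 7 (3-5): L=1.4260, (cx,cy)=(0.9979,-0.0645)
member 8 (4-5): L=3.0077, (cx,cy)=(0.2031,0.9791)
solve A·x = −loads:
  F[0-1] = -514.7002 N (compression)
  F[0-2] = -876.6899 N (compression)
  F[1-2] = +541.4689 N (tension)
  F[1-3] = -229.4921 N (compression)
  F[2-3] = +466.3785 N (tension)
  F[2-4] = +127.5573 N (tension)
  F[3-4] = -493.8411 N (compression)
  F[3-5] = -0.0000 N (tension)
  F[4-5] = -0.0000 N (tension)
  Rx@0 = +978.1200 N
  Ry@0 = +504.6070 N
  Ry@4 = +477.0830 N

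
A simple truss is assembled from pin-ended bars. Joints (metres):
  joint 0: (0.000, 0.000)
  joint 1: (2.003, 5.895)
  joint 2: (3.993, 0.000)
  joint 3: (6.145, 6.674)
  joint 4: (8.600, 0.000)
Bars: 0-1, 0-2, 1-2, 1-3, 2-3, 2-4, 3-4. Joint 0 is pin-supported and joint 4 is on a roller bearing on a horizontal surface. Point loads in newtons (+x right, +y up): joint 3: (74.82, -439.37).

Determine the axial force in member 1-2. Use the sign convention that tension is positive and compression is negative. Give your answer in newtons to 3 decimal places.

62.579

N=5 nodes, M=7 members, R=3 reactions → 2N=10, M+R=10
member 0 (0-1): L=6.2260, (cx,cy)=(0.3217,0.9468)
member 1 (0-2): L=3.9930, (cx,cy)=(1.0000,0.0000)
member 2 (1-2): L=6.2218, (cx,cy)=(0.3198,-0.9475)
member 3 (1-3): L=4.2146, (cx,cy)=(0.9828,0.1848)
member 4 (2-3): L=7.0124, (cx,cy)=(0.3069,0.9517)
member 5 (2-4): L=4.6070, (cx,cy)=(1.0000,0.0000)
member 6 (3-4): L=7.1112, (cx,cy)=(0.3452,-0.9385)
solve A·x = −loads:
  F[0-1] = -71.1432 N (compression)
  F[0-2] = +97.7079 N (tension)
  F[1-2] = +62.5793 N (tension)
  F[1-3] = -43.6555 N (compression)
  F[2-3] = -62.2981 N (compression)
  F[2-4] = +136.8418 N (tension)
  F[3-4] = -396.3791 N (compression)
  Rx@0 = -74.8200 N
  Ry@0 = +67.3610 N
  Ry@4 = +372.0090 N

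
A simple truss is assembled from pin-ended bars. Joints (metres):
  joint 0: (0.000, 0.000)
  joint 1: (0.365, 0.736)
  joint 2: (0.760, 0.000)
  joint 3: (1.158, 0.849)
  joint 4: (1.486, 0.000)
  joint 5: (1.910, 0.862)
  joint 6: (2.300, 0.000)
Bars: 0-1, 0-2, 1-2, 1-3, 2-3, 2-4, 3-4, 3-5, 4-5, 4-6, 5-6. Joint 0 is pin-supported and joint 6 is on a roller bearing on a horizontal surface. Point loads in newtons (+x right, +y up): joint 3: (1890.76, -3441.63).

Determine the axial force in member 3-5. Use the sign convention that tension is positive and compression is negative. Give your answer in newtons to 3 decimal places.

N=7 nodes, M=11 members, R=3 reactions → 2N=14, M+R=14
member 0 (0-1): L=0.8215, (cx,cy)=(0.4443,0.8959)
member 1 (0-2): L=0.7600, (cx,cy)=(1.0000,0.0000)
member 2 (1-2): L=0.8353, (cx,cy)=(0.4729,-0.8811)
member 3 (1-3): L=0.8010, (cx,cy)=(0.9900,0.1411)
member 4 (2-3): L=0.9377, (cx,cy)=(0.4245,0.9054)
member 5 (2-4): L=0.7260, (cx,cy)=(1.0000,0.0000)
member 6 (3-4): L=0.9102, (cx,cy)=(0.3604,-0.9328)
member 7 (3-5): L=0.7521, (cx,cy)=(0.9999,0.0173)
member 8 (4-5): L=0.9606, (cx,cy)=(0.4414,0.8973)
member 9 (4-6): L=0.8140, (cx,cy)=(1.0000,0.0000)
member 10 (5-6): L=0.9461, (cx,cy)=(0.4122,-0.9111)
solve A·x = −loads:
  F[0-1] = -1128.3917 N (compression)
  F[0-2] = +2392.0930 N (tension)
  F[1-2] = +990.4694 N (tension)
  F[1-3] = -979.5075 N (compression)
  F[2-3] = -963.8632 N (compression)
  F[2-4] = +3269.5944 N (tension)
  F[3-4] = -2648.7206 N (compression)
  F[3-5] = -2315.4008 N (compression)
  F[4-5] = +2753.4612 N (tension)
  F[4-6] = +1099.7470 N (tension)
  F[5-6] = -2667.9313 N (compression)
  Rx@0 = -1890.7600 N
  Ry@0 = +1010.9071 N
  Ry@6 = +2430.7229 N

-2315.401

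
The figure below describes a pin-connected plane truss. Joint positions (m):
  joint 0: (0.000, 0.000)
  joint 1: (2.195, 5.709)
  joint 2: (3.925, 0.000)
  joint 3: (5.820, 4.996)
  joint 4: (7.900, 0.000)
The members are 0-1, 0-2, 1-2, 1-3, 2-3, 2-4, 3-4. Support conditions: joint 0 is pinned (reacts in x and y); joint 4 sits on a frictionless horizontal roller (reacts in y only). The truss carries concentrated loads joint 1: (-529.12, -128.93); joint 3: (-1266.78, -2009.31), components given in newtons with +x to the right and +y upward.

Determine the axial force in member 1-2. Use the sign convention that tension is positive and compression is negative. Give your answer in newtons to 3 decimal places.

N=5 nodes, M=7 members, R=3 reactions → 2N=10, M+R=10
member 0 (0-1): L=6.1164, (cx,cy)=(0.3589,0.9334)
member 1 (0-2): L=3.9250, (cx,cy)=(1.0000,0.0000)
member 2 (1-2): L=5.9654, (cx,cy)=(0.2900,-0.9570)
member 3 (1-3): L=3.6945, (cx,cy)=(0.9812,-0.1930)
member 4 (2-3): L=5.3433, (cx,cy)=(0.3546,0.9350)
member 5 (2-4): L=3.9750, (cx,cy)=(1.0000,0.0000)
member 6 (3-4): L=5.4117, (cx,cy)=(0.3844,-0.9232)
solve A·x = −loads:
  F[0-1] = -1934.4925 N (compression)
  F[0-2] = -1101.6696 N (compression)
  F[1-2] = +1899.1216 N (tension)
  F[1-3] = -729.5857 N (compression)
  F[2-3] = -1943.8571 N (compression)
  F[2-4] = +138.4759 N (tension)
  F[3-4] = -360.2831 N (compression)
  Rx@0 = +1795.9000 N
  Ry@0 = +1805.6316 N
  Ry@4 = +332.6084 N

1899.122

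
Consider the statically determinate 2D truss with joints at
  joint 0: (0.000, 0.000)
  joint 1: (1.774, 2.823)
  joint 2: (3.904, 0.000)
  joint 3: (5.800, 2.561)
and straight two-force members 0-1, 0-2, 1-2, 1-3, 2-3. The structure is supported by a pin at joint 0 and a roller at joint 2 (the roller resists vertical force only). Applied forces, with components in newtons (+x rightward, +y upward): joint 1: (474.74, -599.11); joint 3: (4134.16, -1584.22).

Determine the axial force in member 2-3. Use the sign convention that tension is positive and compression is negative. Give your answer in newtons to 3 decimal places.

-1561.167

N=4 nodes, M=5 members, R=3 reactions → 2N=8, M+R=8
member 0 (0-1): L=3.3341, (cx,cy)=(0.5321,0.8467)
member 1 (0-2): L=3.9040, (cx,cy)=(1.0000,0.0000)
member 2 (1-2): L=3.5364, (cx,cy)=(0.6023,-0.7983)
member 3 (1-3): L=4.0345, (cx,cy)=(0.9979,-0.0649)
member 4 (2-3): L=3.1865, (cx,cy)=(0.5950,0.8037)
solve A·x = −loads:
  F[0-1] = +4131.0874 N (tension)
  F[0-2] = +2410.8589 N (tension)
  F[1-2] = -5544.9992 N (compression)
  F[1-3] = +5073.7912 N (tension)
  F[2-3] = -1561.1669 N (compression)
  Rx@0 = -4608.9000 N
  Ry@0 = -3497.7847 N
  Ry@2 = +5681.1147 N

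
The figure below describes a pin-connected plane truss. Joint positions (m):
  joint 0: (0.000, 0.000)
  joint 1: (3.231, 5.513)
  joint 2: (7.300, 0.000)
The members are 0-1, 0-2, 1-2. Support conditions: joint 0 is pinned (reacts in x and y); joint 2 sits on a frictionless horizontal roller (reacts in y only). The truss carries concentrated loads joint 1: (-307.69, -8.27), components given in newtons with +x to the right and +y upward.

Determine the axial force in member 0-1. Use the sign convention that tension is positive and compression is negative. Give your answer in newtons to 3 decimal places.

-274.679

N=3 nodes, M=3 members, R=3 reactions → 2N=6, M+R=6
member 0 (0-1): L=6.3900, (cx,cy)=(0.5056,0.8627)
member 1 (0-2): L=7.3000, (cx,cy)=(1.0000,0.0000)
member 2 (1-2): L=6.8520, (cx,cy)=(0.5938,-0.8046)
solve A·x = −loads:
  F[0-1] = -274.6785 N (compression)
  F[0-2] = -168.8040 N (compression)
  F[1-2] = +284.2578 N (tension)
  Rx@0 = +307.6900 N
  Ry@0 = +236.9788 N
  Ry@2 = -228.7088 N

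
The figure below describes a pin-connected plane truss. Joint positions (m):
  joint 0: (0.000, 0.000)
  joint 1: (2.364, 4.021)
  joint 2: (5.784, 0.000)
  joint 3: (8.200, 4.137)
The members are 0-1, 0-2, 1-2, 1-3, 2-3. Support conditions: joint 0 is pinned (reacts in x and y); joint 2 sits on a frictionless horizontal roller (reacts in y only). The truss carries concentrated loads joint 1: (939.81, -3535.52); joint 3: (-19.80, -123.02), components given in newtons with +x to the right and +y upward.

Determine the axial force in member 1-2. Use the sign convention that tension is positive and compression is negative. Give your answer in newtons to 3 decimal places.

-2802.200

N=4 nodes, M=5 members, R=3 reactions → 2N=8, M+R=8
member 0 (0-1): L=4.6644, (cx,cy)=(0.5068,0.8621)
member 1 (0-2): L=5.7840, (cx,cy)=(1.0000,0.0000)
member 2 (1-2): L=5.2787, (cx,cy)=(0.6479,-0.7617)
member 3 (1-3): L=5.8372, (cx,cy)=(0.9998,0.0199)
member 4 (2-3): L=4.7908, (cx,cy)=(0.5043,0.8635)
solve A·x = −loads:
  F[0-1] = -1623.9450 N (compression)
  F[0-2] = +1743.0480 N (tension)
  F[1-2] = -2802.1997 N (compression)
  F[1-3] = +52.6651 N (tension)
  F[2-3] = -143.6739 N (compression)
  Rx@0 = -920.0100 N
  Ry@0 = +1399.9306 N
  Ry@2 = +2258.6094 N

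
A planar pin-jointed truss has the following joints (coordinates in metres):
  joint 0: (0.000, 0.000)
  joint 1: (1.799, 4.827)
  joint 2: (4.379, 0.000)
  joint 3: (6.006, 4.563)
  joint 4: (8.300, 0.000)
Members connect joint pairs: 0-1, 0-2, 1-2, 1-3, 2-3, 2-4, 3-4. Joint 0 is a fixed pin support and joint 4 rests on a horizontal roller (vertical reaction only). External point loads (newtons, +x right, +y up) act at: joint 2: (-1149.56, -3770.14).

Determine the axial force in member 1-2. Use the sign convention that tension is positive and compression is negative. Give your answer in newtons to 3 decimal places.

2138.454

N=5 nodes, M=7 members, R=3 reactions → 2N=10, M+R=10
member 0 (0-1): L=5.1513, (cx,cy)=(0.3492,0.9370)
member 1 (0-2): L=4.3790, (cx,cy)=(1.0000,0.0000)
member 2 (1-2): L=5.4732, (cx,cy)=(0.4714,-0.8819)
member 3 (1-3): L=4.2153, (cx,cy)=(0.9980,-0.0626)
member 4 (2-3): L=4.8444, (cx,cy)=(0.3359,0.9419)
member 5 (2-4): L=3.9210, (cx,cy)=(1.0000,0.0000)
member 6 (3-4): L=5.1072, (cx,cy)=(0.4492,-0.8934)
solve A·x = −loads:
  F[0-1] = -1900.7253 N (compression)
  F[0-2] = -485.7709 N (compression)
  F[1-2] = +2138.4537 N (tension)
  F[1-3] = -1675.1117 N (compression)
  F[2-3] = +2000.3707 N (tension)
  F[2-4] = +999.9937 N (tension)
  F[3-4] = -2226.3119 N (compression)
  Rx@0 = +1149.5600 N
  Ry@0 = +1781.0505 N
  Ry@4 = +1989.0895 N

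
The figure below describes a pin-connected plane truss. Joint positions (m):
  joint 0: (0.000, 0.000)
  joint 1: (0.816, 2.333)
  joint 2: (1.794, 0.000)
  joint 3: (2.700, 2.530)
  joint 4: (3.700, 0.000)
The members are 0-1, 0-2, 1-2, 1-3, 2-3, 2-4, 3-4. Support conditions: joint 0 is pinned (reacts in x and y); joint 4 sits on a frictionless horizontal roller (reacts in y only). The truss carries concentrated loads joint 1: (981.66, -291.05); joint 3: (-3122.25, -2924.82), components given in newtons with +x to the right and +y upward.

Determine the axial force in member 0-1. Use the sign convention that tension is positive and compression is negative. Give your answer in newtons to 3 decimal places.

N=5 nodes, M=7 members, R=3 reactions → 2N=10, M+R=10
member 0 (0-1): L=2.4716, (cx,cy)=(0.3302,0.9439)
member 1 (0-2): L=1.7940, (cx,cy)=(1.0000,0.0000)
member 2 (1-2): L=2.5297, (cx,cy)=(0.3866,-0.9222)
member 3 (1-3): L=1.8943, (cx,cy)=(0.9946,0.1040)
member 4 (2-3): L=2.6873, (cx,cy)=(0.3371,0.9415)
member 5 (2-4): L=1.9060, (cx,cy)=(1.0000,0.0000)
member 6 (3-4): L=2.7205, (cx,cy)=(0.3676,-0.9300)
solve A·x = −loads:
  F[0-1] = -2683.8083 N (compression)
  F[0-2] = -1254.5249 N (compression)
  F[1-2] = +2126.3497 N (tension)
  F[1-3] = -2704.4524 N (compression)
  F[2-3] = -2082.9603 N (compression)
  F[2-4] = +269.7822 N (tension)
  F[3-4] = -733.9315 N (compression)
  Rx@0 = +2140.5900 N
  Ry@0 = +2533.3211 N
  Ry@4 = +682.5489 N

-2683.808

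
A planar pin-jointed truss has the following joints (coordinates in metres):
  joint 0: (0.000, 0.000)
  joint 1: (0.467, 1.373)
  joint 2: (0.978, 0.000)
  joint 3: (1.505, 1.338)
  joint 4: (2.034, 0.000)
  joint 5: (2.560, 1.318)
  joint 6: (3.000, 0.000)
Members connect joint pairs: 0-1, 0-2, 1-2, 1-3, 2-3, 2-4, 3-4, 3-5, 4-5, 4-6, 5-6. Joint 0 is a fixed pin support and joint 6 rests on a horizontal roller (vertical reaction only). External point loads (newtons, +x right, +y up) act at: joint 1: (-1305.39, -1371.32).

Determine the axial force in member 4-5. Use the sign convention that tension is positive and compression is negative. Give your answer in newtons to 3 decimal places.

-407.712

N=7 nodes, M=11 members, R=3 reactions → 2N=14, M+R=14
member 0 (0-1): L=1.4502, (cx,cy)=(0.3220,0.9467)
member 1 (0-2): L=0.9780, (cx,cy)=(1.0000,0.0000)
member 2 (1-2): L=1.4650, (cx,cy)=(0.3488,-0.9372)
member 3 (1-3): L=1.0386, (cx,cy)=(0.9994,-0.0337)
member 4 (2-3): L=1.4380, (cx,cy)=(0.3665,0.9304)
member 5 (2-4): L=1.0560, (cx,cy)=(1.0000,0.0000)
member 6 (3-4): L=1.4388, (cx,cy)=(0.3677,-0.9300)
member 7 (3-5): L=1.0552, (cx,cy)=(0.9998,-0.0190)
member 8 (4-5): L=1.4191, (cx,cy)=(0.3707,0.9288)
member 9 (4-6): L=0.9660, (cx,cy)=(1.0000,0.0000)
member 10 (5-6): L=1.3895, (cx,cy)=(0.3167,-0.9485)
solve A·x = −loads:
  F[0-1] = -1854.0403 N (compression)
  F[0-2] = -708.3631 N (compression)
  F[1-2] = +389.0924 N (tension)
  F[1-3] = +572.9718 N (tension)
  F[2-3] = -391.9218 N (compression)
  F[2-4] = -429.0188 N (compression)
  F[3-4] = +407.1914 N (tension)
  F[3-5] = +279.3558 N (tension)
  F[4-5] = -407.7119 N (compression)
  F[4-6] = -128.1824 N (compression)
  F[5-6] = +404.7958 N (tension)
  Rx@0 = +1305.3900 N
  Ry@0 = +1755.2847 N
  Ry@6 = -383.9647 N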